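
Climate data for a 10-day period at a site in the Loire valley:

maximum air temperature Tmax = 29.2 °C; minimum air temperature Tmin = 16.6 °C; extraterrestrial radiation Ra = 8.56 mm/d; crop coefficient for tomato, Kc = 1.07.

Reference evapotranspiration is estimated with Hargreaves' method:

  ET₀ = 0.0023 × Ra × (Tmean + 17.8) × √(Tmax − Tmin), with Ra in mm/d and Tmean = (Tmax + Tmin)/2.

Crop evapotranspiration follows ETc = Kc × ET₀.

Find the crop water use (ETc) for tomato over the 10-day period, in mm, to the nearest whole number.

30 mm

Tmean = (29.2 + 16.6)/2 = 22.90 °C
ET₀ = 0.0023 × 8.56 × (22.90 + 17.8) × √12.6 = 0.0023 × 8.56 × 40.70 × 3.5496 = 2.8443 mm/d
ETc = Kc × ET₀ = 1.07 × 2.8443 = 3.0434 mm/d
Over 10 days: 3.0434 × 10 = 30.434 mm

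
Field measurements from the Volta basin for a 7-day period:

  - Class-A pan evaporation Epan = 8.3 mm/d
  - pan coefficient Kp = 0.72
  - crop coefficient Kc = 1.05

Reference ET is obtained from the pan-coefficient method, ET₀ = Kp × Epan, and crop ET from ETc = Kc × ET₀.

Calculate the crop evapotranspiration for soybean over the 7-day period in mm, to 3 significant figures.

43.9 mm

ET₀ = 0.72 × 8.3 = 5.9760 mm/d
ETc = Kc × ET₀ = 1.05 × 5.9760 = 6.2748 mm/d
Over 7 days: 6.2748 × 7 = 43.924 mm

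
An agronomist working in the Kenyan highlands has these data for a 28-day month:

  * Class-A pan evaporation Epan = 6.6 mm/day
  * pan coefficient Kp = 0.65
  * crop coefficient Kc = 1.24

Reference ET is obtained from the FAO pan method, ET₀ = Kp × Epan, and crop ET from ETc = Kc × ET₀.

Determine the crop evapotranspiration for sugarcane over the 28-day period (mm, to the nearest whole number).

ET₀ = 0.65 × 6.6 = 4.2900 mm/d
ETc = Kc × ET₀ = 1.24 × 4.2900 = 5.3196 mm/d
Over 28 days: 5.3196 × 28 = 148.949 mm

149 mm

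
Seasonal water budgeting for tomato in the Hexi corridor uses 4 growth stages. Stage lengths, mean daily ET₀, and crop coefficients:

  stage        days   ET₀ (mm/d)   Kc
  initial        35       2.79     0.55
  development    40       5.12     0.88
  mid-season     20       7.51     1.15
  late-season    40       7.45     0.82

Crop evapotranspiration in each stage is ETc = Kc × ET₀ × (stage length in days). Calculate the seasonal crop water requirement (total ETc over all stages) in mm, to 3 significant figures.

651 mm

initial: 0.55 × 2.79 × 35 = 53.71 mm
development: 0.88 × 5.12 × 40 = 180.22 mm
mid-season: 1.15 × 7.51 × 20 = 172.73 mm
late-season: 0.82 × 7.45 × 40 = 244.36 mm
Seasonal total = 651.02 mm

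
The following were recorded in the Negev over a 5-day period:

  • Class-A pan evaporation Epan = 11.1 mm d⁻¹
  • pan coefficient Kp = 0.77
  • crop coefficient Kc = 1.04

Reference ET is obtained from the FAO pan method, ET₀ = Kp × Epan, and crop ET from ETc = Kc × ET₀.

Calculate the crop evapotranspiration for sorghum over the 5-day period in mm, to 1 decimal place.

ET₀ = 0.77 × 11.1 = 8.5470 mm/d
ETc = Kc × ET₀ = 1.04 × 8.5470 = 8.8889 mm/d
Over 5 days: 8.8889 × 5 = 44.445 mm

44.4 mm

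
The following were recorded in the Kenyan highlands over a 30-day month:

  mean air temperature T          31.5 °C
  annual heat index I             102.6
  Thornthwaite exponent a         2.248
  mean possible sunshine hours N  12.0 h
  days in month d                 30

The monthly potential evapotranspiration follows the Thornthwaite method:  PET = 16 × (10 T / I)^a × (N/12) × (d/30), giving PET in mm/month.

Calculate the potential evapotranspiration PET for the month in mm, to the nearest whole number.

199 mm

10T/I = 10 × 31.5 / 102.6 = 3.0702
(10T/I)^a = 3.0702^2.248 = 12.4495
Uncorrected PET = 16 × 12.4495 = 199.192 mm
Correction = (N/12)(d/30) = (12.0/12)(30/30) = 1.0000
PET = 199.192 × 1.0000 = 199.192 mm/month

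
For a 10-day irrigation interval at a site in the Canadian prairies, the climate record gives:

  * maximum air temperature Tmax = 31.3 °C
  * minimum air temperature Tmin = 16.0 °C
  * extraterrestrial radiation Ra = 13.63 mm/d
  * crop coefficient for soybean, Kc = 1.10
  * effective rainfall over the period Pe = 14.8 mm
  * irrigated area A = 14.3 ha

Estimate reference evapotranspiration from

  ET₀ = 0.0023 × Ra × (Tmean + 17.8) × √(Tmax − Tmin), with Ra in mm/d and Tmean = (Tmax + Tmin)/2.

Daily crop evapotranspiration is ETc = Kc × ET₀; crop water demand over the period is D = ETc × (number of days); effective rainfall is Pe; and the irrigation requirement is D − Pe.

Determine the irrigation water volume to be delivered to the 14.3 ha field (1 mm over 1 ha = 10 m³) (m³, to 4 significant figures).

Tmean = (31.3 + 16.0)/2 = 23.65 °C
ET₀ = 0.0023 × 13.63 × (23.65 + 17.8) × √15.3 = 0.0023 × 13.63 × 41.45 × 3.9115 = 5.0827 mm/d
ETc = Kc × ET₀ = 1.10 × 5.0827 = 5.5910 mm/d
Crop demand D = ETc × 10 d = 5.5910 × 10 = 55.910 mm
D − Pe = 55.910 − 14.8 = 41.110 mm
Volume = 41.110 mm × 14.3 ha × 10 = 5878.7 m³

5879 m³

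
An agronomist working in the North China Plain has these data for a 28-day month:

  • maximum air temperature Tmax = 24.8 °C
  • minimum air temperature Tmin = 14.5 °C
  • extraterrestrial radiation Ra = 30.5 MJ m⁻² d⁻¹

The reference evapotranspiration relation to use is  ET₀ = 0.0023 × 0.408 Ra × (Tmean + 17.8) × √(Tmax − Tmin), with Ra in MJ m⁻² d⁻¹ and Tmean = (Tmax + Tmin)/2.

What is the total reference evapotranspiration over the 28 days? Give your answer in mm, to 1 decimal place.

96.3 mm

Tmean = (24.8 + 14.5)/2 = 19.65 °C
0.408 Ra = 0.408 × 30.5 = 12.4440 mm/d equivalent
ET₀ = 0.0023 × 12.4440 × (19.65 + 17.8) × √10.3 = 0.0023 × 12.4440 × 37.45 × 3.2094 = 3.4400 mm/d
Over 28 days: 3.4400 × 28 = 96.320 mm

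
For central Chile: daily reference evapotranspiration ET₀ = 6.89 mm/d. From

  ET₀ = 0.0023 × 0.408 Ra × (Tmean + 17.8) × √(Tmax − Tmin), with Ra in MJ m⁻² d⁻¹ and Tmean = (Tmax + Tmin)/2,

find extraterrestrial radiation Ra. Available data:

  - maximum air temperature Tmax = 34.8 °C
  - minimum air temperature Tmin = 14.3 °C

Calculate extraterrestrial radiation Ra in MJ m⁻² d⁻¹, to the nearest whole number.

Tmean = (34.8+14.3)/2 = 24.55 °C; ΔT = 20.5
Ra = ET₀ / [0.0023 × 0.408 × (Tmean+17.8) × √ΔT]
   = 6.89 / (0.0023 × 0.408 × 42.35 × 4.5277) = 38.291 MJ m⁻² d⁻¹

38 MJ m⁻² d⁻¹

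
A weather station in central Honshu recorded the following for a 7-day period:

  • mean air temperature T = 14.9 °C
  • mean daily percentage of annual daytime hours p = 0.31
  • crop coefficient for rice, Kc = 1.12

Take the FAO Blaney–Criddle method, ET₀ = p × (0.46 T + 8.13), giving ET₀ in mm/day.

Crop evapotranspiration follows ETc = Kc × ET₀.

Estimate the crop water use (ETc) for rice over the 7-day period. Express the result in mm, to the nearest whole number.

ET₀ = 0.31 × (0.46 × 14.9 + 8.13) = 0.31 × 14.984 = 4.6450 mm/d
ETc = Kc × ET₀ = 1.12 × 4.6450 = 5.2024 mm/d
Over 7 days: 5.2024 × 7 = 36.417 mm

36 mm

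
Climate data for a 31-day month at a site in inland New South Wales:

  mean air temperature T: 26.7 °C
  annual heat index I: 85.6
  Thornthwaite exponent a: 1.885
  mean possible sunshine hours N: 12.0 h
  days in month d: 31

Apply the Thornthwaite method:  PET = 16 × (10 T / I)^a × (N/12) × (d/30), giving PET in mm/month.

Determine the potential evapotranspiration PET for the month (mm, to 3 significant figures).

141 mm

10T/I = 10 × 26.7 / 85.6 = 3.1192
(10T/I)^a = 3.1192^1.885 = 8.5363
Uncorrected PET = 16 × 8.5363 = 136.581 mm
Correction = (N/12)(d/30) = (12.0/12)(31/30) = 1.0333
PET = 136.581 × 1.0333 = 141.129 mm/month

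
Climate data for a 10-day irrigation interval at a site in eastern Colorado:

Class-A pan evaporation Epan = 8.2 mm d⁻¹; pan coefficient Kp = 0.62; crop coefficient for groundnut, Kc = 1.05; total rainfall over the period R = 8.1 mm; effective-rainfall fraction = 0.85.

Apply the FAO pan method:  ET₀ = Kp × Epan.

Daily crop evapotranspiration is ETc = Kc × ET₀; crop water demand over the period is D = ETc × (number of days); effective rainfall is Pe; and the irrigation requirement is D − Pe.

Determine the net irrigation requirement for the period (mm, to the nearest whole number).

ET₀ = 0.62 × 8.2 = 5.0840 mm/d
ETc = Kc × ET₀ = 1.05 × 5.0840 = 5.3382 mm/d
Crop demand D = ETc × 10 d = 5.3382 × 10 = 53.382 mm
Pe = 0.85 × 8.1 = 6.885 mm
D − Pe = 53.382 − 6.885 = 46.497 mm

46 mm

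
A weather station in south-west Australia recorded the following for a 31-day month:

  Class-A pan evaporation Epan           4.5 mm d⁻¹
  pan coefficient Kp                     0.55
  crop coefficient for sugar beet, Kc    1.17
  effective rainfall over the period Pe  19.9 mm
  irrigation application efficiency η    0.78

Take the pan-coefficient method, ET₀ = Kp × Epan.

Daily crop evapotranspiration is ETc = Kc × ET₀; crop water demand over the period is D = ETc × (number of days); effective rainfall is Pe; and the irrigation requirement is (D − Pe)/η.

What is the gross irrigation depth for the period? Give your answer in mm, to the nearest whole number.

90 mm

ET₀ = 0.55 × 4.5 = 2.4750 mm/d
ETc = Kc × ET₀ = 1.17 × 2.4750 = 2.8958 mm/d
Crop demand D = ETc × 31 d = 2.8958 × 31 = 89.770 mm
D − Pe = 89.770 − 19.9 = 69.870 mm
Gross irrigation = 69.870 / 0.78 = 89.577 mm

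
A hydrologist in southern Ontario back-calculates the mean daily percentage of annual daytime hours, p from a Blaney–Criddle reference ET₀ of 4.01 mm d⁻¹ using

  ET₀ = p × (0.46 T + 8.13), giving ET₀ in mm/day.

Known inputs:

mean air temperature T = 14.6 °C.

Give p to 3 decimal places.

p = ET₀ / (0.46 T + 8.13) = 4.01 / (0.46 × 14.6 + 8.13) = 4.01 / 14.846 = 0.2701

0.270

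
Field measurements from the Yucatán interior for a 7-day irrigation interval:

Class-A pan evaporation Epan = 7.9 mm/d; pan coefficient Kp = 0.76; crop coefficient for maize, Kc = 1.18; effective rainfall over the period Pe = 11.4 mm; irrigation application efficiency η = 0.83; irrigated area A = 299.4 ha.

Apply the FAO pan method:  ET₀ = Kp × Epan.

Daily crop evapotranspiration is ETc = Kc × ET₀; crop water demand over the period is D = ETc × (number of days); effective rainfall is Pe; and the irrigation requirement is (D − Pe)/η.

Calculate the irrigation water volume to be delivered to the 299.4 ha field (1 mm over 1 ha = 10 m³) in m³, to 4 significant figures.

ET₀ = 0.76 × 7.9 = 6.0040 mm/d
ETc = Kc × ET₀ = 1.18 × 6.0040 = 7.0847 mm/d
Crop demand D = ETc × 7 d = 7.0847 × 7 = 49.593 mm
D − Pe = 49.593 − 11.4 = 38.193 mm
Gross irrigation = 38.193 / 0.83 = 46.016 mm
Volume = 46.016 mm × 299.4 ha × 10 = 137771.9 m³

137800 m³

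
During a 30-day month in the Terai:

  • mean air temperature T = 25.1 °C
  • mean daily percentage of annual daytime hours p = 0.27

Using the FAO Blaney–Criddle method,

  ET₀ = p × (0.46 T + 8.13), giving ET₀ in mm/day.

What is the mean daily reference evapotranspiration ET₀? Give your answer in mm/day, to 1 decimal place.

5.3 mm/day

ET₀ = 0.27 × (0.46 × 25.1 + 8.13) = 0.27 × 19.676 = 5.3125 mm/d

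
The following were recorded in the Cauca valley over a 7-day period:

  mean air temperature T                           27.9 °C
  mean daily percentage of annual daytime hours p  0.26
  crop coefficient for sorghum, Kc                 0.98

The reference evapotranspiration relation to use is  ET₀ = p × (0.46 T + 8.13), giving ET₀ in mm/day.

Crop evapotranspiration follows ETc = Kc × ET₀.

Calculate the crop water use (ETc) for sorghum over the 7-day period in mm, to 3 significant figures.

ET₀ = 0.26 × (0.46 × 27.9 + 8.13) = 0.26 × 20.964 = 5.4506 mm/d
ETc = Kc × ET₀ = 0.98 × 5.4506 = 5.3416 mm/d
Over 7 days: 5.3416 × 7 = 37.391 mm

37.4 mm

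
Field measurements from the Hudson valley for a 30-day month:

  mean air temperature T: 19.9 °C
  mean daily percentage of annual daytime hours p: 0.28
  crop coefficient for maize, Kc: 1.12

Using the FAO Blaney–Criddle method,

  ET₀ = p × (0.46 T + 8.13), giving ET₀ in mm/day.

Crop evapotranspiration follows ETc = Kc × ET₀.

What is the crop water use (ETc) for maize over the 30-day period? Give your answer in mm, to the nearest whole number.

163 mm

ET₀ = 0.28 × (0.46 × 19.9 + 8.13) = 0.28 × 17.284 = 4.8395 mm/d
ETc = Kc × ET₀ = 1.12 × 4.8395 = 5.4202 mm/d
Over 30 days: 5.4202 × 30 = 162.606 mm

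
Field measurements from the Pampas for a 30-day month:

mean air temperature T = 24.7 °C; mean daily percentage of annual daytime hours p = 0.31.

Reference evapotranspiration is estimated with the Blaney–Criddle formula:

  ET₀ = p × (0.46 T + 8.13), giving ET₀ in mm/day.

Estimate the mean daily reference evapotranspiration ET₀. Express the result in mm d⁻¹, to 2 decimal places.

6.04 mm d⁻¹

ET₀ = 0.31 × (0.46 × 24.7 + 8.13) = 0.31 × 19.492 = 6.0425 mm/d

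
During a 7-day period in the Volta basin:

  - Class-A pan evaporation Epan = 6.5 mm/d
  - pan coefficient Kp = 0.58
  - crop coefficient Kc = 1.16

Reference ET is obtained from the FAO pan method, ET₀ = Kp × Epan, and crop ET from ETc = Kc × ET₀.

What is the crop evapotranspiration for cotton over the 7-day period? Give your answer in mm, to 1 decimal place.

ET₀ = 0.58 × 6.5 = 3.7700 mm/d
ETc = Kc × ET₀ = 1.16 × 3.7700 = 4.3732 mm/d
Over 7 days: 4.3732 × 7 = 30.612 mm

30.6 mm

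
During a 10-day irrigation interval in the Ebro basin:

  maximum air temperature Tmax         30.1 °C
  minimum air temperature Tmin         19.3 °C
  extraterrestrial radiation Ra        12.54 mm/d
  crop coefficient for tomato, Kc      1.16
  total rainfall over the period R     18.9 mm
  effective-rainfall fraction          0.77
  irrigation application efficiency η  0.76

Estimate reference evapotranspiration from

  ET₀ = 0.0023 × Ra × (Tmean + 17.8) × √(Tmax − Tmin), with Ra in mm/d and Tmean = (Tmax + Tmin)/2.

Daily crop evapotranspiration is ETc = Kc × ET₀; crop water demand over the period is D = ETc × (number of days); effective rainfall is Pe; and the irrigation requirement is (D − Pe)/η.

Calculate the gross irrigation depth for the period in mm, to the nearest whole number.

42 mm

Tmean = (30.1 + 19.3)/2 = 24.70 °C
ET₀ = 0.0023 × 12.54 × (24.70 + 17.8) × √10.8 = 0.0023 × 12.54 × 42.50 × 3.2863 = 4.0283 mm/d
ETc = Kc × ET₀ = 1.16 × 4.0283 = 4.6728 mm/d
Crop demand D = ETc × 10 d = 4.6728 × 10 = 46.728 mm
Pe = 0.77 × 18.9 = 14.553 mm
D − Pe = 46.728 − 14.553 = 32.175 mm
Gross irrigation = 32.175 / 0.76 = 42.336 mm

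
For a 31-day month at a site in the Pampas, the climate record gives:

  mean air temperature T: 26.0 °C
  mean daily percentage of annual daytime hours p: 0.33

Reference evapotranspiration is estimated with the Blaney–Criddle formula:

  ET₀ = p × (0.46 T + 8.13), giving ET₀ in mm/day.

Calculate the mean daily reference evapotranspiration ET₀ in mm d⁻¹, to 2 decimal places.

6.63 mm d⁻¹

ET₀ = 0.33 × (0.46 × 26.0 + 8.13) = 0.33 × 20.090 = 6.6297 mm/d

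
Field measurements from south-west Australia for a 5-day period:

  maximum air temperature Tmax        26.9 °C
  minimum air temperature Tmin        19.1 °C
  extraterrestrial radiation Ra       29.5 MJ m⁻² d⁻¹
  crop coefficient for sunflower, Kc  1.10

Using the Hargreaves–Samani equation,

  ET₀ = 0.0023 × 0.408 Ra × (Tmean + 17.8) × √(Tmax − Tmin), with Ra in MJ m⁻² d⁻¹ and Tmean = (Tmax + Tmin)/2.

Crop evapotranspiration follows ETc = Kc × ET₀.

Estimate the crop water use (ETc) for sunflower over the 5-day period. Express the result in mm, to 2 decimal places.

17.35 mm

Tmean = (26.9 + 19.1)/2 = 23.00 °C
0.408 Ra = 0.408 × 29.5 = 12.0360 mm/d equivalent
ET₀ = 0.0023 × 12.0360 × (23.00 + 17.8) × √7.8 = 0.0023 × 12.0360 × 40.80 × 2.7928 = 3.1544 mm/d
ETc = Kc × ET₀ = 1.10 × 3.1544 = 3.4698 mm/d
Over 5 days: 3.4698 × 5 = 17.349 mm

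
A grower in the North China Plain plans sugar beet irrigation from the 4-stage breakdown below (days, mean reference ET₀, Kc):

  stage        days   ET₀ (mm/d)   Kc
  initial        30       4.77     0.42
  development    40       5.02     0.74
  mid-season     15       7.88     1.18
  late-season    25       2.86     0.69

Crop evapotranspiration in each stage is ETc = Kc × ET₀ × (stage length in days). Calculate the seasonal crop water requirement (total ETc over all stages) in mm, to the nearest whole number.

398 mm

initial: 0.42 × 4.77 × 30 = 60.10 mm
development: 0.74 × 5.02 × 40 = 148.59 mm
mid-season: 1.18 × 7.88 × 15 = 139.48 mm
late-season: 0.69 × 2.86 × 25 = 49.34 mm
Seasonal total = 397.51 mm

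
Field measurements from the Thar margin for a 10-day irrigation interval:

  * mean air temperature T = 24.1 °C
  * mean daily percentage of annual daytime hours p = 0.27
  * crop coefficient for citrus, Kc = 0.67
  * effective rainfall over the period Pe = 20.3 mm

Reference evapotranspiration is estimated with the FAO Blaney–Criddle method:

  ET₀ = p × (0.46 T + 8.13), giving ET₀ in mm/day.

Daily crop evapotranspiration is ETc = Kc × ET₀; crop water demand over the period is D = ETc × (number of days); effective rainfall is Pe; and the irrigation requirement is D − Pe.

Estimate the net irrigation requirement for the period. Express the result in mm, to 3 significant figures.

14.5 mm

ET₀ = 0.27 × (0.46 × 24.1 + 8.13) = 0.27 × 19.216 = 5.1883 mm/d
ETc = Kc × ET₀ = 0.67 × 5.1883 = 3.4762 mm/d
Crop demand D = ETc × 10 d = 3.4762 × 10 = 34.762 mm
D − Pe = 34.762 − 20.3 = 14.462 mm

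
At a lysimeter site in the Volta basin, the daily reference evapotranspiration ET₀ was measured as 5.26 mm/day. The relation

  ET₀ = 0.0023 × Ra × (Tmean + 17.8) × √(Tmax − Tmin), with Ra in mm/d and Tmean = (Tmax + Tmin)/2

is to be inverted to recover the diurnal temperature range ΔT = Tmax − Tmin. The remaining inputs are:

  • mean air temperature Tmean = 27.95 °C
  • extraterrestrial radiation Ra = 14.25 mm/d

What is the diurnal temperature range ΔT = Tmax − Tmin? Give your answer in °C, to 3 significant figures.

√ΔT = ET₀ / [0.0023 × Ra × (Tmean+17.8)] = 5.26 / (0.0023 × 14.25 × 45.75) = 3.5079
ΔT = 3.5079² = 12.305 °C

12.3 °C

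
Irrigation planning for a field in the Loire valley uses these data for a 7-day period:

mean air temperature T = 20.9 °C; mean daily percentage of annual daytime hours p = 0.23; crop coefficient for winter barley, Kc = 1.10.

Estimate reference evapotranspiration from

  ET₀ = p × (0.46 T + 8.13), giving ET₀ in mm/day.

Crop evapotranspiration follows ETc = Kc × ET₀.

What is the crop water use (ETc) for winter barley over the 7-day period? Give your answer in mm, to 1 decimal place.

31.4 mm

ET₀ = 0.23 × (0.46 × 20.9 + 8.13) = 0.23 × 17.744 = 4.0811 mm/d
ETc = Kc × ET₀ = 1.10 × 4.0811 = 4.4892 mm/d
Over 7 days: 4.4892 × 7 = 31.424 mm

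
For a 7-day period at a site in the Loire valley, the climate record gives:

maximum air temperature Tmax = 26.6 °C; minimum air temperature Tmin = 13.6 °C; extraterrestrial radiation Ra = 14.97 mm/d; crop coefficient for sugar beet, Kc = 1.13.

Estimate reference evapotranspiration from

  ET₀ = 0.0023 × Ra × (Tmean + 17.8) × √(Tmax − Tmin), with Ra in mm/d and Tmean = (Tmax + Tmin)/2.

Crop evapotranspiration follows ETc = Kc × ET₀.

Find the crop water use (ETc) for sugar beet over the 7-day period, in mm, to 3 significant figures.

37.2 mm

Tmean = (26.6 + 13.6)/2 = 20.10 °C
ET₀ = 0.0023 × 14.97 × (20.10 + 17.8) × √13.0 = 0.0023 × 14.97 × 37.90 × 3.6056 = 4.7051 mm/d
ETc = Kc × ET₀ = 1.13 × 4.7051 = 5.3168 mm/d
Over 7 days: 5.3168 × 7 = 37.218 mm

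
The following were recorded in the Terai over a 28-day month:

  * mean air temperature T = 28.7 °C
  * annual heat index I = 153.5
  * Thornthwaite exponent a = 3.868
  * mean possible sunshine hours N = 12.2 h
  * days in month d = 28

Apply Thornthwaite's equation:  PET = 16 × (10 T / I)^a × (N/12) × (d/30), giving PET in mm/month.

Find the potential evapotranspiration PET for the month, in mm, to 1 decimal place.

170.8 mm

10T/I = 10 × 28.7 / 153.5 = 1.8697
(10T/I)^a = 1.8697^3.868 = 11.2516
Uncorrected PET = 16 × 11.2516 = 180.026 mm
Correction = (N/12)(d/30) = (12.2/12)(28/30) = 0.9489
PET = 180.026 × 0.9489 = 170.827 mm/month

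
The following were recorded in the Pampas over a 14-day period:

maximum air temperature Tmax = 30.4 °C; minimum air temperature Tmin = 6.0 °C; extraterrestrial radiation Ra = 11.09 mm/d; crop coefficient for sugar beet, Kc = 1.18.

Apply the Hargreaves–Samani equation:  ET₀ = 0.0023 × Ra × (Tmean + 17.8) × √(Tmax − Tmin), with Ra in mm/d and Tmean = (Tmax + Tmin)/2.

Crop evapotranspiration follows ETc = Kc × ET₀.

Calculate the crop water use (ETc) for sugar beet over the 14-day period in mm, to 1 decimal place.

74.9 mm

Tmean = (30.4 + 6.0)/2 = 18.20 °C
ET₀ = 0.0023 × 11.09 × (18.20 + 17.8) × √24.4 = 0.0023 × 11.09 × 36.00 × 4.9396 = 4.5358 mm/d
ETc = Kc × ET₀ = 1.18 × 4.5358 = 5.3522 mm/d
Over 14 days: 5.3522 × 14 = 74.931 mm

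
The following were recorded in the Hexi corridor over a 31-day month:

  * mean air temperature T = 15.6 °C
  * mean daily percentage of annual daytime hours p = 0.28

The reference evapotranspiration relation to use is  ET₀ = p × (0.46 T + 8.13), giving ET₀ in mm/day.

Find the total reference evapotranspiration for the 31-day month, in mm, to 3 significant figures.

133 mm

ET₀ = 0.28 × (0.46 × 15.6 + 8.13) = 0.28 × 15.306 = 4.2857 mm/d
Monthly total = 4.2857 × 31 = 132.857 mm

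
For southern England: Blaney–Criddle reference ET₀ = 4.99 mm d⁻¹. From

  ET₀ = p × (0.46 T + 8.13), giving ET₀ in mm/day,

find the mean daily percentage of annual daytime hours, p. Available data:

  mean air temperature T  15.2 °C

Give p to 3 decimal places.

0.330

p = ET₀ / (0.46 T + 8.13) = 4.99 / (0.46 × 15.2 + 8.13) = 4.99 / 15.122 = 0.3300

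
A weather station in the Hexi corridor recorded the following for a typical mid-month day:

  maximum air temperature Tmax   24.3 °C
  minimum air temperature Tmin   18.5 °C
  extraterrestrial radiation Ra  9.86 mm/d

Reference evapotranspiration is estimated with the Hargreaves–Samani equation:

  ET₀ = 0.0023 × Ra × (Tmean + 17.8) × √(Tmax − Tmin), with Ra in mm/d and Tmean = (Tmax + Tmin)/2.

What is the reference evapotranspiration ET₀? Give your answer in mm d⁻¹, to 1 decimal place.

2.1 mm d⁻¹

Tmean = (24.3 + 18.5)/2 = 21.40 °C
ET₀ = 0.0023 × 9.86 × (21.40 + 17.8) × √5.8 = 0.0023 × 9.86 × 39.20 × 2.4083 = 2.1409 mm/d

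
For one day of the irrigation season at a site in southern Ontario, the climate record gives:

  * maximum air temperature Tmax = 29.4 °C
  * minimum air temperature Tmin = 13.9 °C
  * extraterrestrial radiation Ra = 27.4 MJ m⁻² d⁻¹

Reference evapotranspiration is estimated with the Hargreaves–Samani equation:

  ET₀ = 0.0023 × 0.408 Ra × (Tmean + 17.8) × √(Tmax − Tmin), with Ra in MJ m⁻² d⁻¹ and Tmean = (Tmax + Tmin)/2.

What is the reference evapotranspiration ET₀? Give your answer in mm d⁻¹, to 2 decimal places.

Tmean = (29.4 + 13.9)/2 = 21.65 °C
0.408 Ra = 0.408 × 27.4 = 11.1792 mm/d equivalent
ET₀ = 0.0023 × 11.1792 × (21.65 + 17.8) × √15.5 = 0.0023 × 11.1792 × 39.45 × 3.9370 = 3.9935 mm/d

3.99 mm d⁻¹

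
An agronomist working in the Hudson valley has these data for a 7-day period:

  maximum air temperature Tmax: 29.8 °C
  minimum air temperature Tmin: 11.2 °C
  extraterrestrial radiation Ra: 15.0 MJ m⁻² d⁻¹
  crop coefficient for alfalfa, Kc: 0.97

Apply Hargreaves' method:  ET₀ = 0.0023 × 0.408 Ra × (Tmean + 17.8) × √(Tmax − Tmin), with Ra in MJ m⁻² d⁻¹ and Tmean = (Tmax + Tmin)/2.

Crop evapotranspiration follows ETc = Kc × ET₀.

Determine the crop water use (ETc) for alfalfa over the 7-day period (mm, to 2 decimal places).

Tmean = (29.8 + 11.2)/2 = 20.50 °C
0.408 Ra = 0.408 × 15.0 = 6.1200 mm/d equivalent
ET₀ = 0.0023 × 6.1200 × (20.50 + 17.8) × √18.6 = 0.0023 × 6.1200 × 38.30 × 4.3128 = 2.3251 mm/d
ETc = Kc × ET₀ = 0.97 × 2.3251 = 2.2553 mm/d
Over 7 days: 2.2553 × 7 = 15.787 mm

15.79 mm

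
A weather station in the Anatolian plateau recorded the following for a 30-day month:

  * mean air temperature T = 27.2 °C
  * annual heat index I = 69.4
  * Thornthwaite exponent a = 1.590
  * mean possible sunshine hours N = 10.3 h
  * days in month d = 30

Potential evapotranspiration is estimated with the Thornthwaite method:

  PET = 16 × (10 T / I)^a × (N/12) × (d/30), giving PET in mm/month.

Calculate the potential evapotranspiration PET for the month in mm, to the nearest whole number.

120 mm

10T/I = 10 × 27.2 / 69.4 = 3.9193
(10T/I)^a = 3.9193^1.590 = 8.7741
Uncorrected PET = 16 × 8.7741 = 140.386 mm
Correction = (N/12)(d/30) = (10.3/12)(30/30) = 0.8583
PET = 140.386 × 0.8583 = 120.493 mm/month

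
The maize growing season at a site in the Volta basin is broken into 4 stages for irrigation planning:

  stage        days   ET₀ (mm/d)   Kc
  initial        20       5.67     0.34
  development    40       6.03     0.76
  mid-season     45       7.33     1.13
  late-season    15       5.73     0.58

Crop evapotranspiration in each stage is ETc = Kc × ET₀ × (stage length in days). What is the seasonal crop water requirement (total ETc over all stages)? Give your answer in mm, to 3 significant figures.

644 mm

initial: 0.34 × 5.67 × 20 = 38.56 mm
development: 0.76 × 6.03 × 40 = 183.31 mm
mid-season: 1.13 × 7.33 × 45 = 372.73 mm
late-season: 0.58 × 5.73 × 15 = 49.85 mm
Seasonal total = 644.45 mm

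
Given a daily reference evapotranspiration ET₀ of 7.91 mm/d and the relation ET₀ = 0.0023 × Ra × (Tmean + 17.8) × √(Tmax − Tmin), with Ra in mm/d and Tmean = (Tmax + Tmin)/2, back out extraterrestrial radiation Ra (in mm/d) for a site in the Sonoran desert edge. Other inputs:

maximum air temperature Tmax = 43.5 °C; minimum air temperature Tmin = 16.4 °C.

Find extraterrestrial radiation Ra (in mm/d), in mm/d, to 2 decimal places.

13.84 mm/d

Tmean = 29.95 °C; √ΔT = 5.2058
Ra = ET₀ / [0.0023 × (Tmean+17.8) × √ΔT] = 7.91 / (0.0023 × 47.75 × 5.2058) = 13.835 mm/d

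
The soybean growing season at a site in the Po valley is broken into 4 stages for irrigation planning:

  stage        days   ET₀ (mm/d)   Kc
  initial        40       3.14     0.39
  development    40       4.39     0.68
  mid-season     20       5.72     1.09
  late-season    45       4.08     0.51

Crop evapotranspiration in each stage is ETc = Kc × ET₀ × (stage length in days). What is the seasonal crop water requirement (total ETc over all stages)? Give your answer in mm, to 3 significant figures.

387 mm

initial: 0.39 × 3.14 × 40 = 48.98 mm
development: 0.68 × 4.39 × 40 = 119.41 mm
mid-season: 1.09 × 5.72 × 20 = 124.70 mm
late-season: 0.51 × 4.08 × 45 = 93.64 mm
Seasonal total = 386.73 mm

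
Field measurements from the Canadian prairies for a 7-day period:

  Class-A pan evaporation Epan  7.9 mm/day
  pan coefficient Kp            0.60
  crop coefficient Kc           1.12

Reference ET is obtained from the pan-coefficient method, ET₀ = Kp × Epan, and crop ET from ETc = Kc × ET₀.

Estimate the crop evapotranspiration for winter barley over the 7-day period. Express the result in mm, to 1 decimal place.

ET₀ = 0.60 × 7.9 = 4.7400 mm/d
ETc = Kc × ET₀ = 1.12 × 4.7400 = 5.3088 mm/d
Over 7 days: 5.3088 × 7 = 37.162 mm

37.2 mm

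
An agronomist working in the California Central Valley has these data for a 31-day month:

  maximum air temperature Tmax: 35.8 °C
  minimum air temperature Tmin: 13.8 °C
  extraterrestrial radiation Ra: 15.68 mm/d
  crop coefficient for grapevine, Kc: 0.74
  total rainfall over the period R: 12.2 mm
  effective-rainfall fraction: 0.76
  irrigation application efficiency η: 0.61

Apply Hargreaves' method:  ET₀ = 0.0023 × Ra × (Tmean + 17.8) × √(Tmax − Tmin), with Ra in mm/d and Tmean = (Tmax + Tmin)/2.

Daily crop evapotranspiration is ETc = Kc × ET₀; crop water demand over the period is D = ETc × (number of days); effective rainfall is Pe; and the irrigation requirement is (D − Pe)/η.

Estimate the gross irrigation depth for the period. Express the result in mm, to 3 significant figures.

256 mm

Tmean = (35.8 + 13.8)/2 = 24.80 °C
ET₀ = 0.0023 × 15.68 × (24.80 + 17.8) × √22.0 = 0.0023 × 15.68 × 42.60 × 4.6904 = 7.2060 mm/d
ETc = Kc × ET₀ = 0.74 × 7.2060 = 5.3324 mm/d
Crop demand D = ETc × 31 d = 5.3324 × 31 = 165.304 mm
Pe = 0.76 × 12.2 = 9.272 mm
D − Pe = 165.304 − 9.272 = 156.032 mm
Gross irrigation = 156.032 / 0.61 = 255.790 mm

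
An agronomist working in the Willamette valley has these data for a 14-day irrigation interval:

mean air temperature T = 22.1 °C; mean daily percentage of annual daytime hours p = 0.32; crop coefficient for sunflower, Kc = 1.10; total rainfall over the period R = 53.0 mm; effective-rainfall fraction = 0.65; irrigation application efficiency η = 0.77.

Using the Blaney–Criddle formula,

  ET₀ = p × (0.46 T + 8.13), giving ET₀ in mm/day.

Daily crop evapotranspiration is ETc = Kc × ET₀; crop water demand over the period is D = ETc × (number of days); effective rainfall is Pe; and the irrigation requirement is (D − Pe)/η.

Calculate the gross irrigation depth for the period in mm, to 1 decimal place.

72.4 mm

ET₀ = 0.32 × (0.46 × 22.1 + 8.13) = 0.32 × 18.296 = 5.8547 mm/d
ETc = Kc × ET₀ = 1.10 × 5.8547 = 6.4402 mm/d
Crop demand D = ETc × 14 d = 6.4402 × 14 = 90.163 mm
Pe = 0.65 × 53.0 = 34.450 mm
D − Pe = 90.163 − 34.450 = 55.713 mm
Gross irrigation = 55.713 / 0.77 = 72.355 mm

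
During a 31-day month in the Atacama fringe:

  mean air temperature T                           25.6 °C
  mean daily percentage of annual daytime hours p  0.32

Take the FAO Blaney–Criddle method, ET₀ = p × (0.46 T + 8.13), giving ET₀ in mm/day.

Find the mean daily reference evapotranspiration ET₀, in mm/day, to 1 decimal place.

6.4 mm/day

ET₀ = 0.32 × (0.46 × 25.6 + 8.13) = 0.32 × 19.906 = 6.3699 mm/d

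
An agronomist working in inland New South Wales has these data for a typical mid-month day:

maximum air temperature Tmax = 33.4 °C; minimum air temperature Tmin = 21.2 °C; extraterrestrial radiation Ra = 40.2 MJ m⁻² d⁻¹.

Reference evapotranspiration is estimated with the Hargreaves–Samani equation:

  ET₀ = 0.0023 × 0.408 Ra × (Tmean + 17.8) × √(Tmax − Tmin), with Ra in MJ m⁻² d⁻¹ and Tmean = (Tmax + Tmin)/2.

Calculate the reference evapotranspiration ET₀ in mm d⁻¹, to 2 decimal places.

Tmean = (33.4 + 21.2)/2 = 27.30 °C
0.408 Ra = 0.408 × 40.2 = 16.4016 mm/d equivalent
ET₀ = 0.0023 × 16.4016 × (27.30 + 17.8) × √12.2 = 0.0023 × 16.4016 × 45.10 × 3.4928 = 5.9424 mm/d

5.94 mm d⁻¹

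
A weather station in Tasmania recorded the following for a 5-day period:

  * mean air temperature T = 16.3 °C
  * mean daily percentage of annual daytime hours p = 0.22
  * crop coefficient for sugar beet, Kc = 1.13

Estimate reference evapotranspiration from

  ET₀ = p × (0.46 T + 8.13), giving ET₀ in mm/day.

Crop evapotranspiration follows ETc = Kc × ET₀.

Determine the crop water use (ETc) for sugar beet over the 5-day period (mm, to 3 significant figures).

ET₀ = 0.22 × (0.46 × 16.3 + 8.13) = 0.22 × 15.628 = 3.4382 mm/d
ETc = Kc × ET₀ = 1.13 × 3.4382 = 3.8852 mm/d
Over 5 days: 3.8852 × 5 = 19.426 mm

19.4 mm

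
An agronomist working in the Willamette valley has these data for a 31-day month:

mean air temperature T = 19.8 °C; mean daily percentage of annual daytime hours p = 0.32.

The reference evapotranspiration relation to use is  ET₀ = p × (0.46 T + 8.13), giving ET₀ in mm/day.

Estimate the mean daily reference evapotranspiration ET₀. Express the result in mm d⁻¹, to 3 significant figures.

5.52 mm d⁻¹

ET₀ = 0.32 × (0.46 × 19.8 + 8.13) = 0.32 × 17.238 = 5.5162 mm/d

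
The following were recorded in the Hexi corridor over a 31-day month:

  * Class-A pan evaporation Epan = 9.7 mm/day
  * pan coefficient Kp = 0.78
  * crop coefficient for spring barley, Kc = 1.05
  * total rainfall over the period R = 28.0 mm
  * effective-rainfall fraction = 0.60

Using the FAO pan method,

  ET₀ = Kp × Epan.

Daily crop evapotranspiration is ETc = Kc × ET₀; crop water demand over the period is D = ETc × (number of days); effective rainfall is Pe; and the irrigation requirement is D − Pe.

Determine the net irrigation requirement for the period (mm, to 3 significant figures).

ET₀ = 0.78 × 9.7 = 7.5660 mm/d
ETc = Kc × ET₀ = 1.05 × 7.5660 = 7.9443 mm/d
Crop demand D = ETc × 31 d = 7.9443 × 31 = 246.273 mm
Pe = 0.60 × 28.0 = 16.800 mm
D − Pe = 246.273 − 16.800 = 229.473 mm

229 mm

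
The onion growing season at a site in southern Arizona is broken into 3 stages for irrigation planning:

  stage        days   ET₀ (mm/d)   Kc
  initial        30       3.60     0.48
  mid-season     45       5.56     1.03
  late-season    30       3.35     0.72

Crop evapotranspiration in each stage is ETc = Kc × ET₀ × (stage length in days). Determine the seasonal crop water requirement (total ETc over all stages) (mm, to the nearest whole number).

382 mm

initial: 0.48 × 3.60 × 30 = 51.84 mm
mid-season: 1.03 × 5.56 × 45 = 257.71 mm
late-season: 0.72 × 3.35 × 30 = 72.36 mm
Seasonal total = 381.91 mm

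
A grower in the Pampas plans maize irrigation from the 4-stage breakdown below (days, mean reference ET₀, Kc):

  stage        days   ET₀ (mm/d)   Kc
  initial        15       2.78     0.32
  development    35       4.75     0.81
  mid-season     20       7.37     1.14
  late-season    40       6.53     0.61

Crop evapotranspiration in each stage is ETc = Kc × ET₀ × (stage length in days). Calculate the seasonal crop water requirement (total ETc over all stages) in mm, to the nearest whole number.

initial: 0.32 × 2.78 × 15 = 13.34 mm
development: 0.81 × 4.75 × 35 = 134.66 mm
mid-season: 1.14 × 7.37 × 20 = 168.04 mm
late-season: 0.61 × 6.53 × 40 = 159.33 mm
Seasonal total = 475.37 mm

475 mm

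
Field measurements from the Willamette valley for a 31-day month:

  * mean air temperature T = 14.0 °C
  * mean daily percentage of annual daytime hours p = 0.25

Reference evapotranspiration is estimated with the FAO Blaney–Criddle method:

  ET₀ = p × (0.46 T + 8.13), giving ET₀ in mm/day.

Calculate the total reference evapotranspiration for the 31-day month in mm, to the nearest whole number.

ET₀ = 0.25 × (0.46 × 14.0 + 8.13) = 0.25 × 14.570 = 3.6425 mm/d
Monthly total = 3.6425 × 31 = 112.918 mm

113 mm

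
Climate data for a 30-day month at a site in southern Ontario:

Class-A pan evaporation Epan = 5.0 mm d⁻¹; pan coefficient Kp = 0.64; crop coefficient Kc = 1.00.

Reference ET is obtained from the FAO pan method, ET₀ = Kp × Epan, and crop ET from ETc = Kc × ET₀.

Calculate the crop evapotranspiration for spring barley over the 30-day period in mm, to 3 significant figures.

ET₀ = 0.64 × 5.0 = 3.2000 mm/d
ETc = Kc × ET₀ = 1.00 × 3.2000 = 3.2000 mm/d
Over 30 days: 3.2000 × 30 = 96.000 mm

96.0 mm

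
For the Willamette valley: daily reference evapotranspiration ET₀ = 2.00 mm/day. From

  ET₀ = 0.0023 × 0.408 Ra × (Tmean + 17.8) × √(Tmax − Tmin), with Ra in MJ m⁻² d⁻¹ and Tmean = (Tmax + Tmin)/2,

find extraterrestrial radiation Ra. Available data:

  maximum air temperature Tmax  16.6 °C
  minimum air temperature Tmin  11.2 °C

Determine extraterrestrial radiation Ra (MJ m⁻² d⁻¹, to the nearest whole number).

Tmean = (16.6+11.2)/2 = 13.90 °C; ΔT = 5.4
Ra = ET₀ / [0.0023 × 0.408 × (Tmean+17.8) × √ΔT]
   = 2.00 / (0.0023 × 0.408 × 31.70 × 2.3238) = 28.932 MJ m⁻² d⁻¹

29 MJ m⁻² d⁻¹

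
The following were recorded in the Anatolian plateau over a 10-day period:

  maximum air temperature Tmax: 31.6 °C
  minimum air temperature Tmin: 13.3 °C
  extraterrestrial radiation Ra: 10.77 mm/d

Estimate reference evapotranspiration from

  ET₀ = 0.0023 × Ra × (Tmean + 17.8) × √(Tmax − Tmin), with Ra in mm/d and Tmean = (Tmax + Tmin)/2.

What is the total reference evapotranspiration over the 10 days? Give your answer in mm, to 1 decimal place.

Tmean = (31.6 + 13.3)/2 = 22.45 °C
ET₀ = 0.0023 × 10.77 × (22.45 + 17.8) × √18.3 = 0.0023 × 10.77 × 40.25 × 4.2778 = 4.2651 mm/d
Over 10 days: 4.2651 × 10 = 42.651 mm

42.7 mm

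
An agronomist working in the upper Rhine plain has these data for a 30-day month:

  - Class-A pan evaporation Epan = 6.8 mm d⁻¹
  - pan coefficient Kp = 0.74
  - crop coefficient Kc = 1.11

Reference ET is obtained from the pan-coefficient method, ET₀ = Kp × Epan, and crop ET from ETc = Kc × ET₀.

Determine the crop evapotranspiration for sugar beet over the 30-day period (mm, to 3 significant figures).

ET₀ = 0.74 × 6.8 = 5.0320 mm/d
ETc = Kc × ET₀ = 1.11 × 5.0320 = 5.5855 mm/d
Over 30 days: 5.5855 × 30 = 167.565 mm

168 mm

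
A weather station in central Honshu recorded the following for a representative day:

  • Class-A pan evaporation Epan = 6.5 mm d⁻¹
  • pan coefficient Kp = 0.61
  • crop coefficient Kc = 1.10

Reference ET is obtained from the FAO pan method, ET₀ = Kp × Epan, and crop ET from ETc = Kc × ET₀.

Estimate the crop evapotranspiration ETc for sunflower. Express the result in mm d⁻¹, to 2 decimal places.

4.36 mm d⁻¹

ET₀ = 0.61 × 6.5 = 3.9650 mm/d
ETc = Kc × ET₀ = 1.10 × 3.9650 = 4.3615 mm/d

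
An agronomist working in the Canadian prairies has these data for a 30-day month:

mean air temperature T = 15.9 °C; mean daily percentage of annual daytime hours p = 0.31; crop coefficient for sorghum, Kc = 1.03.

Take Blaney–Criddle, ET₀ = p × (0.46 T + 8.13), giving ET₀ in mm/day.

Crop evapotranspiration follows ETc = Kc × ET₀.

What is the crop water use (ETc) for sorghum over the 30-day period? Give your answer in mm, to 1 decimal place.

ET₀ = 0.31 × (0.46 × 15.9 + 8.13) = 0.31 × 15.444 = 4.7876 mm/d
ETc = Kc × ET₀ = 1.03 × 4.7876 = 4.9312 mm/d
Over 30 days: 4.9312 × 30 = 147.936 mm

147.9 mm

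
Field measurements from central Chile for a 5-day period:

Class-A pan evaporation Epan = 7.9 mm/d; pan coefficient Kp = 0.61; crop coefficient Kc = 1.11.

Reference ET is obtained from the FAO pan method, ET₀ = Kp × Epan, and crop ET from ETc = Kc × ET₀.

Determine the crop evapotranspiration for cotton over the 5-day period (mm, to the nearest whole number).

27 mm

ET₀ = 0.61 × 7.9 = 4.8190 mm/d
ETc = Kc × ET₀ = 1.11 × 4.8190 = 5.3491 mm/d
Over 5 days: 5.3491 × 5 = 26.746 mm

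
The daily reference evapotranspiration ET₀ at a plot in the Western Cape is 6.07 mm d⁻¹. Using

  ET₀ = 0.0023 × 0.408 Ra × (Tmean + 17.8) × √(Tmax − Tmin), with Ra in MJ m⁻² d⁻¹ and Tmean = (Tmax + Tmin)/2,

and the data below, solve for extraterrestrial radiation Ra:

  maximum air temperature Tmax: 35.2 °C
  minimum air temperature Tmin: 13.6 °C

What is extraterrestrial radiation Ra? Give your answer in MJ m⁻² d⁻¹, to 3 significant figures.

33.0 MJ m⁻² d⁻¹

Tmean = (35.2+13.6)/2 = 24.40 °C; ΔT = 21.6
Ra = ET₀ / [0.0023 × 0.408 × (Tmean+17.8) × √ΔT]
   = 6.07 / (0.0023 × 0.408 × 42.20 × 4.6476) = 32.981 MJ m⁻² d⁻¹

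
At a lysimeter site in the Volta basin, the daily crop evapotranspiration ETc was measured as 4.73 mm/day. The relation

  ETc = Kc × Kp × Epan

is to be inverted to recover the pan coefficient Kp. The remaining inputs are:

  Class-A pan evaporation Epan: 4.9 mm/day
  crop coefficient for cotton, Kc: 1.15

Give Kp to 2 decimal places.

0.84

ETc = Kc × Kp × Epan  ⇒  Kp = ETc / (Kc × Epan)
Kp = 4.73 / (1.15 × 4.9) = 4.73 / 5.635 = 0.8394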